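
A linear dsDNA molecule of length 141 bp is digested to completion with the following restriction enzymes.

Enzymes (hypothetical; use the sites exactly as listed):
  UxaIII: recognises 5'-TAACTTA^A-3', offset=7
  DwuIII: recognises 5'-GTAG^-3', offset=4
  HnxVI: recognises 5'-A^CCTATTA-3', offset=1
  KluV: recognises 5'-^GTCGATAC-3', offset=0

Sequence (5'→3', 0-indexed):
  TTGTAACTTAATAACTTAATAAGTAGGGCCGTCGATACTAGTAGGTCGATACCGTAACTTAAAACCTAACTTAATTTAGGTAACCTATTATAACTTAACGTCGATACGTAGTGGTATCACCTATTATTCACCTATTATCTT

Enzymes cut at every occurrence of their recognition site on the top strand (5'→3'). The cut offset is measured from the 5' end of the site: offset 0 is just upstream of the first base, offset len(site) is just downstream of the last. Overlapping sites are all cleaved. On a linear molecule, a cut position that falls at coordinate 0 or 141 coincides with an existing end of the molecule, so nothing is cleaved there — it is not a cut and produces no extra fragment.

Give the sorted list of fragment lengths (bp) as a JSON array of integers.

Site scan:
  UxaIII (TAACTTAA, off=7): starts [3, 11, 54, 66, 90] → cuts [10, 18, 61, 73, 97]
  DwuIII (GTAG, off=4): starts [22, 40, 107] → cuts [26, 44, 111]
  HnxVI (ACCTATTA, off=1): starts [82, 118, 129] → cuts [83, 119, 130]
  KluV (GTCGATAC, off=0): starts [30, 44, 99] → cuts [30, 44, 99]

All cut coordinates (distinct, sorted): [10, 18, 26, 30, 44, 61, 73, 83, 97, 99, 111, 119, 130]

Fragment lengths:
  [0,10): 10 bp
  [10,18): 8 bp
  [18,26): 8 bp
  [26,30): 4 bp
  [30,44): 14 bp
  [44,61): 17 bp
  [61,73): 12 bp
  [73,83): 10 bp
  [83,97): 14 bp
  [97,99): 2 bp
  [99,111): 12 bp
  [111,119): 8 bp
  [119,130): 11 bp
  [130,141): 11 bp

[2,4,8,8,8,10,10,11,11,12,12,14,14,17]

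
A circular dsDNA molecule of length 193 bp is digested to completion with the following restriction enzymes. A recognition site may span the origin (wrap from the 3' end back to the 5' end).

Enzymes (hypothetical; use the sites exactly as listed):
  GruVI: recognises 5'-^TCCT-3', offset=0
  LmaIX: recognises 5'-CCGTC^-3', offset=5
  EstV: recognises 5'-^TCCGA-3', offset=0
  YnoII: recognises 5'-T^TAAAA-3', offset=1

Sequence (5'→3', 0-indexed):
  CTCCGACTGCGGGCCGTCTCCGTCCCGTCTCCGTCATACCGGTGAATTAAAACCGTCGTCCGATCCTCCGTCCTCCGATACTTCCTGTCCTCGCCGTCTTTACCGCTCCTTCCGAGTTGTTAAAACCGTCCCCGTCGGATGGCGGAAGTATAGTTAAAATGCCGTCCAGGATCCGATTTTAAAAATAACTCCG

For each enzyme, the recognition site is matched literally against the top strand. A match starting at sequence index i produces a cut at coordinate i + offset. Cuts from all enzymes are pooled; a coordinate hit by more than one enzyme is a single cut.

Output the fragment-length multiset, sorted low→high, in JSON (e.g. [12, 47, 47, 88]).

[1,1,2,4,5,5,5,5,6,6,6,7,8,8,9,10,10,10,11,12,12,15,17,18]

Per-enzyme occurrences:
  GruVI (TCCT, off=0): starts [63, 70, 82, 87, 106] → cuts [63, 70, 82, 87, 106]
  LmaIX (CCGTC, off=5): starts [13, 19, 24, 30, 52, 67, 93, 125, 131, 161] → cuts [18, 24, 29, 35, 57, 72, 98, 130, 136, 166]
  EstV (TCCGA, off=0): starts [1, 58, 73, 110, 171] → cuts [1, 58, 73, 110, 171]
  YnoII (TTAAAA, off=1): starts [46, 119, 153, 178] → cuts [47, 120, 154, 179]

All cut coordinates (distinct, sorted): [1, 18, 24, 29, 35, 47, 57, 58, 63, 70, 72, 73, 82, 87, 98, 106, 110, 120, 130, 136, 154, 166, 171, 179]

Fragments:
  1→18: 17 bp
  18→24: 6 bp
  24→29: 5 bp
  29→35: 6 bp
  35→47: 12 bp
  47→57: 10 bp
  57→58: 1 bp
  58→63: 5 bp
  63→70: 7 bp
  70→72: 2 bp
  72→73: 1 bp
  73→82: 9 bp
  82→87: 5 bp
  87→98: 11 bp
  98→106: 8 bp
  106→110: 4 bp
  110→120: 10 bp
  120→130: 10 bp
  130→136: 6 bp
  136→154: 18 bp
  154→166: 12 bp
  166→171: 5 bp
  171→179: 8 bp
  179→1 (wrap): 193-179+1 = 15 bp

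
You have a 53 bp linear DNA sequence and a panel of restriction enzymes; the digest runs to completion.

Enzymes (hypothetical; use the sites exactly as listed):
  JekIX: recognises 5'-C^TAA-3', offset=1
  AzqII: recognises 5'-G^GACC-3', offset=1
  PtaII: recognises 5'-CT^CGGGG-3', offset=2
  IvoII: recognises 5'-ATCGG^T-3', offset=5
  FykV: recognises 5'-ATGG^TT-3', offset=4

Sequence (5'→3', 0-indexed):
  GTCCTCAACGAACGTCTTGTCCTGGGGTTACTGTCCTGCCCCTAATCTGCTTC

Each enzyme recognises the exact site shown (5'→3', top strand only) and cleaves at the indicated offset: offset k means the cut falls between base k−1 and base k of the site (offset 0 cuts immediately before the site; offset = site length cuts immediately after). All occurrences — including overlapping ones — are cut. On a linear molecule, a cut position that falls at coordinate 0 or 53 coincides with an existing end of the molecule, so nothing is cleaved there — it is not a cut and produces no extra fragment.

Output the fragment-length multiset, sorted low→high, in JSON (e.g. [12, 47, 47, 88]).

Site scan:
  JekIX CTAA/1: at [41] ⇒ [42]
  AzqII (GGACC, off=1): no sites
  PtaII (CTCGGGG, off=2): no sites
  IvoII (ATCGGT, off=5): no sites
  FykV (ATGGTT, off=4): no sites

All cut coordinates (distinct, sorted): [42]

Fragments:
  [0,42): 42 bp
  [42,53): 11 bp

[11,42]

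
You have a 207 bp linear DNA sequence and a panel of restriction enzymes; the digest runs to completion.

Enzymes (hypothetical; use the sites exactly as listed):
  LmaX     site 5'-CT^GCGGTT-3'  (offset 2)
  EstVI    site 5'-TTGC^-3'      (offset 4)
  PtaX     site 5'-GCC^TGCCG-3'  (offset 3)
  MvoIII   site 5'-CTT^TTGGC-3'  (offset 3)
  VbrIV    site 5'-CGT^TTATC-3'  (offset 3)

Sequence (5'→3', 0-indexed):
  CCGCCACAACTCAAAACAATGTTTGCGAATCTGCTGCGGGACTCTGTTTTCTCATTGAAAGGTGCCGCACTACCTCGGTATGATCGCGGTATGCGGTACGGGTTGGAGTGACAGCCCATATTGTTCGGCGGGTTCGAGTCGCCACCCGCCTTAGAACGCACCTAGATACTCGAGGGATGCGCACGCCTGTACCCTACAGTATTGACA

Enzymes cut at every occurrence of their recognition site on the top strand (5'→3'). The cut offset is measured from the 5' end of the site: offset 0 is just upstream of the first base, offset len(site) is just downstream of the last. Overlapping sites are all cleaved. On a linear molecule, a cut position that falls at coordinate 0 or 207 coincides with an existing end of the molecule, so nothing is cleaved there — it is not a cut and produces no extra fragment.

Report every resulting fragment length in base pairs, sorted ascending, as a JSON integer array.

[26,181]

Site scan:
  LmaX (CTGCGGTT, off=2): no sites
  EstVI TTGC/4: at [22] ⇒ [26]
  PtaX (GCCTGCCG, off=3): no sites
  MvoIII (CTTTTGGC, off=3): no sites
  VbrIV (CGTTTATC, off=3): no sites

Pooled cuts: [26]

Fragment lengths:
  [0,26): 26 bp
  [26,207): 181 bp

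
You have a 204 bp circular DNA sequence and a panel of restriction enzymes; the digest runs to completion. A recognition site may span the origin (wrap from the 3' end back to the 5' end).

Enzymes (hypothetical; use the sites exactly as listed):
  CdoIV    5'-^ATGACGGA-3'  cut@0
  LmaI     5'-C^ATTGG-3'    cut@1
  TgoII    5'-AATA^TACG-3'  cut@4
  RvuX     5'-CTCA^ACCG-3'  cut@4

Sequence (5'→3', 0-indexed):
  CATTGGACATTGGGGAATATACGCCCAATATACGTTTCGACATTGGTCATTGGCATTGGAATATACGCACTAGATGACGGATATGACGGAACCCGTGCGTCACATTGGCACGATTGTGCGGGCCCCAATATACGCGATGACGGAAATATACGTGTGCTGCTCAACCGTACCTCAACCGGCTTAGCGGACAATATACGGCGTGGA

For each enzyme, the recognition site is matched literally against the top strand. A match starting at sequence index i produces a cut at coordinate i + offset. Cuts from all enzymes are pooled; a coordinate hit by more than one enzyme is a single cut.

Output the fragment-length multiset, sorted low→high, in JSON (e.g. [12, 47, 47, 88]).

Scan for sites:
  CdoIV ATGACGGA/0: at [73, 82, 136] ⇒ [73, 82, 136]
  LmaI CATTGG/1: at [0, 7, 40, 47, 53, 102] ⇒ [1, 8, 41, 48, 54, 103]
  TgoII AATATACG/4: at [15, 26, 59, 126, 144, 189] ⇒ [19, 30, 63, 130, 148, 193]
  RvuX CTCAACCG/4: at [159, 170] ⇒ [163, 174]

Pooled cuts: [1, 8, 19, 30, 41, 48, 54, 63, 73, 82, 103, 130, 136, 148, 163, 174, 193]

Fragments:
  1→8: 7 bp
  8→19: 11 bp
  19→30: 11 bp
  30→41: 11 bp
  41→48: 7 bp
  48→54: 6 bp
  54→63: 9 bp
  63→73: 10 bp
  73→82: 9 bp
  82→103: 21 bp
  103→130: 27 bp
  130→136: 6 bp
  136→148: 12 bp
  148→163: 15 bp
  163→174: 11 bp
  174→193: 19 bp
  193→1 (wrap): 204-193+1 = 12 bp

[6,6,7,7,9,9,10,11,11,11,11,12,12,15,19,21,27]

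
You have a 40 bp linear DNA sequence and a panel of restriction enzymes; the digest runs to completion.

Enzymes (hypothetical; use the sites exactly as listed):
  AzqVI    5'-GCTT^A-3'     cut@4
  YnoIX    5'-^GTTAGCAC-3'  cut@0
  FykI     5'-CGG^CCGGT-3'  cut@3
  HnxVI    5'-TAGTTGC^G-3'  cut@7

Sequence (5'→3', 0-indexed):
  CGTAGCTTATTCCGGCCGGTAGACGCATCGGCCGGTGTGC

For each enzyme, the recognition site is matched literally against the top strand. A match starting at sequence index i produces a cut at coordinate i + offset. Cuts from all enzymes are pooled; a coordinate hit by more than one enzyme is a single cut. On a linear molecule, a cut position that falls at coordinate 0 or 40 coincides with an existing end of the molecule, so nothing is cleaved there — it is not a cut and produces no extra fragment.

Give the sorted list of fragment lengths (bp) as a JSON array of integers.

Per-enzyme occurrences:
  AzqVI (GCTTA, off=4): starts [4] → cuts [8]
  YnoIX (GTTAGCAC, off=0): no sites
  FykI (CGGCCGGT, off=3): starts [12, 28] → cuts [15, 31]
  HnxVI (TAGTTGCG, off=7): no sites

Pooled cuts: [8, 15, 31]

Fragment lengths:
  [0,8): 8 bp
  [8,15): 7 bp
  [15,31): 16 bp
  [31,40): 9 bp

[7,8,9,16]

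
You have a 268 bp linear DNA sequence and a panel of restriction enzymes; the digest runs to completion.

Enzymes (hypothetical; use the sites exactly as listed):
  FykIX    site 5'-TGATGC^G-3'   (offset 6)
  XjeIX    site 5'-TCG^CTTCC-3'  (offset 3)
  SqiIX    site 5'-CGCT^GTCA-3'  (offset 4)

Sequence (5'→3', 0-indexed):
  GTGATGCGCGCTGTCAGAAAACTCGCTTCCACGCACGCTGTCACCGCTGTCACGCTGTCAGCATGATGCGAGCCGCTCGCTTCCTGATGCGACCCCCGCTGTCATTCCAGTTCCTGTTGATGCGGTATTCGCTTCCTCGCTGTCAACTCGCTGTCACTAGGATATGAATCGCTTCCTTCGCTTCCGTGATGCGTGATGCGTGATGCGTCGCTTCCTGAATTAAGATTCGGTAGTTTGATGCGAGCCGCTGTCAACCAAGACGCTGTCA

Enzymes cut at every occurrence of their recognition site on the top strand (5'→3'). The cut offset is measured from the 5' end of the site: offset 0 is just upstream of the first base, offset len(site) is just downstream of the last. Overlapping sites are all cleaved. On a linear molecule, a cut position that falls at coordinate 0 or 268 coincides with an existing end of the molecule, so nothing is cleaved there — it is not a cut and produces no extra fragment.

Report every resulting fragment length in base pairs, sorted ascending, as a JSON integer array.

Scan for sites:
  FykIX (TGATGCG, off=6): starts [1, 63, 84, 117, 186, 193, 200, 235] → cuts [7, 69, 90, 123, 192, 199, 206, 241]
  XjeIX (TCGCTTCC, off=3): starts [22, 76, 128, 168, 177, 207] → cuts [25, 79, 131, 171, 180, 210]
  SqiIX (CGCTGTCA, off=4): starts [8, 35, 44, 52, 96, 137, 148, 245, 260] → cuts [12, 39, 48, 56, 100, 141, 152, 249, 264]

Pooled cuts: [7, 12, 25, 39, 48, 56, 69, 79, 90, 100, 123, 131, 141, 152, 171, 180, 192, 199, 206, 210, 241, 249, 264]

Fragments:
  [0,7): 7 bp
  [7,12): 5 bp
  [12,25): 13 bp
  [25,39): 14 bp
  [39,48): 9 bp
  [48,56): 8 bp
  [56,69): 13 bp
  [69,79): 10 bp
  [79,90): 11 bp
  [90,100): 10 bp
  [100,123): 23 bp
  [123,131): 8 bp
  [131,141): 10 bp
  [141,152): 11 bp
  [152,171): 19 bp
  [171,180): 9 bp
  [180,192): 12 bp
  [192,199): 7 bp
  [199,206): 7 bp
  [206,210): 4 bp
  [210,241): 31 bp
  [241,249): 8 bp
  [249,264): 15 bp
  [264,268): 4 bp

[4,4,5,7,7,7,8,8,8,9,9,10,10,10,11,11,12,13,13,14,15,19,23,31]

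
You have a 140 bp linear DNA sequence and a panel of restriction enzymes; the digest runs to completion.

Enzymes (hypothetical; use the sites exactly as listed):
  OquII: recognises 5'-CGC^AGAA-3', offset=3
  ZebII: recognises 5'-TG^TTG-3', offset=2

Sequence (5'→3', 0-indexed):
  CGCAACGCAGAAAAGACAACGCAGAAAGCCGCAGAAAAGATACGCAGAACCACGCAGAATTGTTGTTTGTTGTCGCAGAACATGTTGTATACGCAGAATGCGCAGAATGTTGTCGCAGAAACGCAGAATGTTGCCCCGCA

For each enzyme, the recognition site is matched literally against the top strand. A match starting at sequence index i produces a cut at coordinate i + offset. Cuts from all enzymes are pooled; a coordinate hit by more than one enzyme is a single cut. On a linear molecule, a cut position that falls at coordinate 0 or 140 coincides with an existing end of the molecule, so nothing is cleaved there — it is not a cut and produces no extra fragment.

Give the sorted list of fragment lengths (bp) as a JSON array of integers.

[6,6,7,7,7,7,8,8,8,9,10,10,10,10,13,14]

Scan for sites:
  OquII (CGCAGAA, off=3): starts [5, 19, 29, 42, 52, 73, 91, 100, 113, 121] → cuts [8, 22, 32, 45, 55, 76, 94, 103, 116, 124]
  ZebII (TGTTG, off=2): starts [60, 67, 82, 107, 128] → cuts [62, 69, 84, 109, 130]

Pooled cuts: [8, 22, 32, 45, 55, 62, 69, 76, 84, 94, 103, 109, 116, 124, 130]

Fragment lengths:
  [0,8): 8 bp
  [8,22): 14 bp
  [22,32): 10 bp
  [32,45): 13 bp
  [45,55): 10 bp
  [55,62): 7 bp
  [62,69): 7 bp
  [69,76): 7 bp
  [76,84): 8 bp
  [84,94): 10 bp
  [94,103): 9 bp
  [103,109): 6 bp
  [109,116): 7 bp
  [116,124): 8 bp
  [124,130): 6 bp
  [130,140): 10 bp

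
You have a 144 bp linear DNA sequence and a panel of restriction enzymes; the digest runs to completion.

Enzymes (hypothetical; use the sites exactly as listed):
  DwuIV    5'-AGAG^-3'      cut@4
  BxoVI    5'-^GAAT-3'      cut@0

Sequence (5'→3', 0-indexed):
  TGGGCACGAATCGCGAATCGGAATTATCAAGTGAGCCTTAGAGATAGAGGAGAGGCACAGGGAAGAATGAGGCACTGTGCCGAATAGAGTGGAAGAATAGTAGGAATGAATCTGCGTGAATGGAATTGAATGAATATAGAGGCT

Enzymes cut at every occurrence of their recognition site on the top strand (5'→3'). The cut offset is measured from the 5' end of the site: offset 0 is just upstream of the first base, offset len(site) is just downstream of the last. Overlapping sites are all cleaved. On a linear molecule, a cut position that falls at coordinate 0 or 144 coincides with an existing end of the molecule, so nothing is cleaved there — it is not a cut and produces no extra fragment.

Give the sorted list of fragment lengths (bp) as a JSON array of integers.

Scan for sites:
  DwuIV AGAG/4: at [39, 45, 50, 85, 137] ⇒ [43, 49, 54, 89, 141]
  BxoVI GAAT/0: at [7, 14, 20, 64, 81, 94, 103, 107, 117, 122, 127, 131] ⇒ [7, 14, 20, 64, 81, 94, 103, 107, 117, 122, 127, 131]

Pooled cuts: [7, 14, 20, 43, 49, 54, 64, 81, 89, 94, 103, 107, 117, 122, 127, 131, 141]

Fragment lengths:
  [0,7): 7 bp
  [7,14): 7 bp
  [14,20): 6 bp
  [20,43): 23 bp
  [43,49): 6 bp
  [49,54): 5 bp
  [54,64): 10 bp
  [64,81): 17 bp
  [81,89): 8 bp
  [89,94): 5 bp
  [94,103): 9 bp
  [103,107): 4 bp
  [107,117): 10 bp
  [117,122): 5 bp
  [122,127): 5 bp
  [127,131): 4 bp
  [131,141): 10 bp
  [141,144): 3 bp

[3,4,4,5,5,5,5,6,6,7,7,8,9,10,10,10,17,23]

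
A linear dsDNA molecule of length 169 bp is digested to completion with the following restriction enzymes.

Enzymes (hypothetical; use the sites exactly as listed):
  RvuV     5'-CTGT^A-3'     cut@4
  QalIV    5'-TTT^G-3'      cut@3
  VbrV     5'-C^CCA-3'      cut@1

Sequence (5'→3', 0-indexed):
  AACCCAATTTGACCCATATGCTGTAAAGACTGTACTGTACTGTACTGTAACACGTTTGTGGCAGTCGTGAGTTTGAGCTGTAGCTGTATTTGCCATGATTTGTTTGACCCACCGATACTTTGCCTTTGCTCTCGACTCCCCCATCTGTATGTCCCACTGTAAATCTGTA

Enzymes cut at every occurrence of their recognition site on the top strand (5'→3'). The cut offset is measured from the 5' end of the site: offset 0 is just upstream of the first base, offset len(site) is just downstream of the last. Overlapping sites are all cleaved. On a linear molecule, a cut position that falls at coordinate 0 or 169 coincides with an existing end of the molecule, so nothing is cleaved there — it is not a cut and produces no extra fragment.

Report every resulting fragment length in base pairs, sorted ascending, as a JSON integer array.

Scan for sites:
  RvuV (CTGTA, off=4): starts [20, 29, 34, 39, 44, 77, 83, 144, 156, 164] → cuts [24, 33, 38, 43, 48, 81, 87, 148, 160, 168]
  QalIV (TTTG, off=3): starts [7, 54, 71, 88, 98, 102, 118, 124] → cuts [10, 57, 74, 91, 101, 105, 121, 127]
  VbrV (CCCA, off=1): starts [2, 12, 107, 139, 152] → cuts [3, 13, 108, 140, 153]

All cut coordinates (distinct, sorted): [3, 10, 13, 24, 33, 38, 43, 48, 57, 74, 81, 87, 91, 101, 105, 108, 121, 127, 140, 148, 153, 160, 168]

Fragment lengths:
  [0,3): 3 bp
  [3,10): 7 bp
  [10,13): 3 bp
  [13,24): 11 bp
  [24,33): 9 bp
  [33,38): 5 bp
  [38,43): 5 bp
  [43,48): 5 bp
  [48,57): 9 bp
  [57,74): 17 bp
  [74,81): 7 bp
  [81,87): 6 bp
  [87,91): 4 bp
  [91,101): 10 bp
  [101,105): 4 bp
  [105,108): 3 bp
  [108,121): 13 bp
  [121,127): 6 bp
  [127,140): 13 bp
  [140,148): 8 bp
  [148,153): 5 bp
  [153,160): 7 bp
  [160,168): 8 bp
  [168,169): 1 bp

[1,3,3,3,4,4,5,5,5,5,6,6,7,7,7,8,8,9,9,10,11,13,13,17]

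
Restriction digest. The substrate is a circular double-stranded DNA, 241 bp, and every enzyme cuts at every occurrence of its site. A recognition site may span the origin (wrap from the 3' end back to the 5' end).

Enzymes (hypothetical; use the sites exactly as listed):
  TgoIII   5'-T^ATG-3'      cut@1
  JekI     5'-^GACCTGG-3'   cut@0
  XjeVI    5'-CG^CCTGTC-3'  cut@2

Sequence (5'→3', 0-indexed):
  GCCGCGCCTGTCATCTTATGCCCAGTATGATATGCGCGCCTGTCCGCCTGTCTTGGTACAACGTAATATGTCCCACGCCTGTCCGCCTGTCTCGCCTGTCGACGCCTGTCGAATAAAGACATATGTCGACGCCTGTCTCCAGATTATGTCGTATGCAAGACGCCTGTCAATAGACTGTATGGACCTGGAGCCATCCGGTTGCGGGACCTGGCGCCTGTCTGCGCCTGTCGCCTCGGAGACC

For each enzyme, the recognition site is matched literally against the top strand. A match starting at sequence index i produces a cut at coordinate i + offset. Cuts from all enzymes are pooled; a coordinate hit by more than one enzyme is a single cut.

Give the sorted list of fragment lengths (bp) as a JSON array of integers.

Scan for sites:
  TgoIII (TATG, off=1): starts [16, 25, 30, 66, 121, 144, 151, 177] → cuts [17, 26, 31, 67, 122, 145, 152, 178]
  JekI (GACCTGG, off=0): starts [181, 204] → cuts [181, 204]
  XjeVI (CGCCTGTC, off=2): starts [4, 36, 44, 75, 83, 92, 102, 129, 160, 211, 221] → cuts [6, 38, 46, 77, 85, 94, 104, 131, 162, 213, 223]

Pooled cuts: [6, 17, 26, 31, 38, 46, 67, 77, 85, 94, 104, 122, 131, 145, 152, 162, 178, 181, 204, 213, 223]

Fragment lengths:
  6→17: 11 bp
  17→26: 9 bp
  26→31: 5 bp
  31→38: 7 bp
  38→46: 8 bp
  46→67: 21 bp
  67→77: 10 bp
  77→85: 8 bp
  85→94: 9 bp
  94→104: 10 bp
  104→122: 18 bp
  122→131: 9 bp
  131→145: 14 bp
  145→152: 7 bp
  152→162: 10 bp
  162→178: 16 bp
  178→181: 3 bp
  181→204: 23 bp
  204→213: 9 bp
  213→223: 10 bp
  223→6 (wrap): 241-223+6 = 24 bp

[3,5,7,7,8,8,9,9,9,9,10,10,10,10,11,14,16,18,21,23,24]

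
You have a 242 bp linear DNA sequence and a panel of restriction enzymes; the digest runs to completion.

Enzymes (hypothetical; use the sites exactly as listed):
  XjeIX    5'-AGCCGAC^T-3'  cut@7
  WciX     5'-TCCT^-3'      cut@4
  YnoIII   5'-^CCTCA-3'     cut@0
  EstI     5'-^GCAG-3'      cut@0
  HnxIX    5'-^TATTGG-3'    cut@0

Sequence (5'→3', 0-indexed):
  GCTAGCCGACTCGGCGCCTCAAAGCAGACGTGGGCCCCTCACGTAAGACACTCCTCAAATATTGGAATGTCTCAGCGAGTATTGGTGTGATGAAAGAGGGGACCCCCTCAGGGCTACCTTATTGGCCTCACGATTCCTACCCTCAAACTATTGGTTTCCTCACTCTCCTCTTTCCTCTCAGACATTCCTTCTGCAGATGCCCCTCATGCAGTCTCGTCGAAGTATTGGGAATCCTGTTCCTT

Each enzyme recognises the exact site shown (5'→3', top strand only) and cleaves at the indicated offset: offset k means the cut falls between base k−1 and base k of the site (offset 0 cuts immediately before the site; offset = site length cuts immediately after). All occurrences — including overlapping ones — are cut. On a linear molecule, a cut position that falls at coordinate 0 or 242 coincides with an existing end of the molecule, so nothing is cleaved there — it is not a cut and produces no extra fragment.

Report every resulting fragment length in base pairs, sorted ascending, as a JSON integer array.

Site scan:
  XjeIX (AGCCGACT, off=7): starts [3] → cuts [10]
  WciX (TCCT, off=4): starts [51, 134, 156, 165, 172, 185, 231, 237] → cuts [55, 138, 160, 169, 176, 189, 235, 241]
  YnoIII (CCTCA, off=0): starts [16, 36, 52, 105, 125, 140, 157, 201] → cuts [16, 36, 52, 105, 125, 140, 157, 201]
  EstI (GCAG, off=0): starts [23, 192, 207] → cuts [23, 192, 207]
  HnxIX (TATTGG, off=0): starts [59, 79, 119, 148, 222] → cuts [59, 79, 119, 148, 222]

All cut coordinates (distinct, sorted): [10, 16, 23, 36, 52, 55, 59, 79, 105, 119, 125, 138, 140, 148, 157, 160, 169, 176, 189, 192, 201, 207, 222, 235, 241]

Fragment lengths:
  [0,10): 10 bp
  [10,16): 6 bp
  [16,23): 7 bp
  [23,36): 13 bp
  [36,52): 16 bp
  [52,55): 3 bp
  [55,59): 4 bp
  [59,79): 20 bp
  [79,105): 26 bp
  [105,119): 14 bp
  [119,125): 6 bp
  [125,138): 13 bp
  [138,140): 2 bp
  [140,148): 8 bp
  [148,157): 9 bp
  [157,160): 3 bp
  [160,169): 9 bp
  [169,176): 7 bp
  [176,189): 13 bp
  [189,192): 3 bp
  [192,201): 9 bp
  [201,207): 6 bp
  [207,222): 15 bp
  [222,235): 13 bp
  [235,241): 6 bp
  [241,242): 1 bp

[1,2,3,3,3,4,6,6,6,6,7,7,8,9,9,9,10,13,13,13,13,14,15,16,20,26]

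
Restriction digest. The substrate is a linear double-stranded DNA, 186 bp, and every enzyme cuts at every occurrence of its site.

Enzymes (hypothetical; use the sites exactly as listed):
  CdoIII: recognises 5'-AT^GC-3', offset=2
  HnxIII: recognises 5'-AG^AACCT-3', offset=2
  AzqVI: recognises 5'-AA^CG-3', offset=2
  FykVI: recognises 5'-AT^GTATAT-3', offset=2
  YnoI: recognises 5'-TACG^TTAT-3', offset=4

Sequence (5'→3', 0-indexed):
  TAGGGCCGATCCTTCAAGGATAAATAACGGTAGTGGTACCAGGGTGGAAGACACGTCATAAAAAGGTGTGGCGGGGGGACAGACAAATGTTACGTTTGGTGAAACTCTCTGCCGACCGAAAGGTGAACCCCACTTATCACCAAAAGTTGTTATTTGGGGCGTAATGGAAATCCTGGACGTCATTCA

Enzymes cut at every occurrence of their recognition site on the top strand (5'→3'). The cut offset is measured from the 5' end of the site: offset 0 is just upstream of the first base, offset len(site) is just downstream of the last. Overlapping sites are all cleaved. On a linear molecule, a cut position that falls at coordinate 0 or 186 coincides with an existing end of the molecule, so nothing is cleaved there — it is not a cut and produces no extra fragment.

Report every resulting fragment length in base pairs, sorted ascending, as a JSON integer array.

[27,159]

Per-enzyme occurrences:
  CdoIII (ATGC, off=2): no sites
  HnxIII (AGAACCT, off=2): no sites
  AzqVI (AACG, off=2): starts [25] → cuts [27]
  FykVI (ATGTATAT, off=2): no sites
  YnoI (TACGTTAT, off=4): no sites

All cut coordinates (distinct, sorted): [27]

Fragments:
  [0,27): 27 bp
  [27,186): 159 bp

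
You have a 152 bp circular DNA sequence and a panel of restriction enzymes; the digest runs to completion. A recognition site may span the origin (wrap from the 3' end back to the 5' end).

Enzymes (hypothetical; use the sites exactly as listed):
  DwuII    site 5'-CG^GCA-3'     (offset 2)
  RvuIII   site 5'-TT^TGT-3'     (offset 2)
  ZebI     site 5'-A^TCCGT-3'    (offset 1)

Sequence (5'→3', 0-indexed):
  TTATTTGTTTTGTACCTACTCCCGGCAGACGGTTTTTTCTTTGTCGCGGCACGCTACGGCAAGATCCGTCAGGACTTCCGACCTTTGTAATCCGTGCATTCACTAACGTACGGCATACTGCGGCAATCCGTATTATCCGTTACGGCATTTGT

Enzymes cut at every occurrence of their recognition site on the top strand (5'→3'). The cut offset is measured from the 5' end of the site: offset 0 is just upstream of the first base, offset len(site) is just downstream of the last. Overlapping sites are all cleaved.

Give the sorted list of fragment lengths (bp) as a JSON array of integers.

[4,5,5,5,6,7,8,9,9,10,10,14,17,21,22]

Per-enzyme occurrences:
  DwuII (CGGCA, off=2): starts [22, 46, 56, 110, 120, 142] → cuts [24, 48, 58, 112, 122, 144]
  RvuIII (TTTGT, off=2): starts [3, 8, 39, 83, 147] → cuts [5, 10, 41, 85, 149]
  ZebI (ATCCGT, off=1): starts [63, 89, 125, 134] → cuts [64, 90, 126, 135]

Pooled cuts: [5, 10, 24, 41, 48, 58, 64, 85, 90, 112, 122, 126, 135, 144, 149]

Fragment lengths:
  5→10: 5 bp
  10→24: 14 bp
  24→41: 17 bp
  41→48: 7 bp
  48→58: 10 bp
  58→64: 6 bp
  64→85: 21 bp
  85→90: 5 bp
  90→112: 22 bp
  112→122: 10 bp
  122→126: 4 bp
  126→135: 9 bp
  135→144: 9 bp
  144→149: 5 bp
  149→5 (wrap): 152-149+5 = 8 bp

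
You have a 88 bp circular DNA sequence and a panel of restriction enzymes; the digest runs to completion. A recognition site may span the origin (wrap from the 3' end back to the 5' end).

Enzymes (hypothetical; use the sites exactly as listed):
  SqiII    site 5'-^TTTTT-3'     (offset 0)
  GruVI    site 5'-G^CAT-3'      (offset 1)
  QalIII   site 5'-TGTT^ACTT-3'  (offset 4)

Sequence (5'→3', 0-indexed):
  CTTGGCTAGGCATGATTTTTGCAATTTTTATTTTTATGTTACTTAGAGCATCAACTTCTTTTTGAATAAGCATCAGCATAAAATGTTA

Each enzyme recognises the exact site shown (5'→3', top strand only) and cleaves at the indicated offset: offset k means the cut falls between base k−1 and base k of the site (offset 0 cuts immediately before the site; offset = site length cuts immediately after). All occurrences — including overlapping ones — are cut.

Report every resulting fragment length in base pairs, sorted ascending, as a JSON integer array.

Scan for sites:
  SqiII TTTTT/0: at [15, 24, 30, 58] ⇒ [15, 24, 30, 58]
  GruVI GCAT/1: at [9, 47, 69, 75] ⇒ [10, 48, 70, 76]
  QalIII TGTTACTT/4: at [36, 83] ⇒ [40, 87]

All cut coordinates (distinct, sorted): [10, 15, 24, 30, 40, 48, 58, 70, 76, 87]

Fragments:
  10→15: 5 bp
  15→24: 9 bp
  24→30: 6 bp
  30→40: 10 bp
  40→48: 8 bp
  48→58: 10 bp
  58→70: 12 bp
  70→76: 6 bp
  76→87: 11 bp
  87→10 (wrap): 88-87+10 = 11 bp

[5,6,6,8,9,10,10,11,11,12]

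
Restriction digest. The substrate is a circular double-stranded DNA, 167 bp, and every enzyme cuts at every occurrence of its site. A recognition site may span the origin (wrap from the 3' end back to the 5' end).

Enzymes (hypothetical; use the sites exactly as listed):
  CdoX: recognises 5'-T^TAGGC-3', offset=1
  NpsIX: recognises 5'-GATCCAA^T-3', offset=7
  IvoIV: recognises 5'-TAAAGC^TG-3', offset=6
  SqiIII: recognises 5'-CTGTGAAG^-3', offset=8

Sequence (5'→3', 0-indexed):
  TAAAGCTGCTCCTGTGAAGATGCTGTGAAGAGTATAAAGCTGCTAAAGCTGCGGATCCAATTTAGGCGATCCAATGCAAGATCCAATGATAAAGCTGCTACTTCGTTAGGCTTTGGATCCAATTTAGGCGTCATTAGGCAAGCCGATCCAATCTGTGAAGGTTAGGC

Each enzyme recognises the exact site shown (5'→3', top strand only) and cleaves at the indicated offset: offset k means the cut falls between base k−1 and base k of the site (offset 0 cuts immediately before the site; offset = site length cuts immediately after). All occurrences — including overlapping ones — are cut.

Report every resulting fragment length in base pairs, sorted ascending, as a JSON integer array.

[2,2,2,9,9,9,10,10,11,11,11,11,12,12,13,16,17]

Site scan:
  CdoX (TTAGGC, off=1): starts [61, 105, 123, 133, 161] → cuts [62, 106, 124, 134, 162]
  NpsIX (GATCCAAT, off=7): starts [53, 67, 79, 115, 144] → cuts [60, 74, 86, 122, 151]
  IvoIV (TAAAGCTG, off=6): starts [0, 34, 43, 89] → cuts [6, 40, 49, 95]
  SqiIII (CTGTGAAG, off=8): starts [11, 22, 152] → cuts [19, 30, 160]

All cut coordinates (distinct, sorted): [6, 19, 30, 40, 49, 60, 62, 74, 86, 95, 106, 122, 124, 134, 151, 160, 162]

Fragments:
  6→19: 13 bp
  19→30: 11 bp
  30→40: 10 bp
  40→49: 9 bp
  49→60: 11 bp
  60→62: 2 bp
  62→74: 12 bp
  74→86: 12 bp
  86→95: 9 bp
  95→106: 11 bp
  106→122: 16 bp
  122→124: 2 bp
  124→134: 10 bp
  134→151: 17 bp
  151→160: 9 bp
  160→162: 2 bp
  162→6 (wrap): 167-162+6 = 11 bp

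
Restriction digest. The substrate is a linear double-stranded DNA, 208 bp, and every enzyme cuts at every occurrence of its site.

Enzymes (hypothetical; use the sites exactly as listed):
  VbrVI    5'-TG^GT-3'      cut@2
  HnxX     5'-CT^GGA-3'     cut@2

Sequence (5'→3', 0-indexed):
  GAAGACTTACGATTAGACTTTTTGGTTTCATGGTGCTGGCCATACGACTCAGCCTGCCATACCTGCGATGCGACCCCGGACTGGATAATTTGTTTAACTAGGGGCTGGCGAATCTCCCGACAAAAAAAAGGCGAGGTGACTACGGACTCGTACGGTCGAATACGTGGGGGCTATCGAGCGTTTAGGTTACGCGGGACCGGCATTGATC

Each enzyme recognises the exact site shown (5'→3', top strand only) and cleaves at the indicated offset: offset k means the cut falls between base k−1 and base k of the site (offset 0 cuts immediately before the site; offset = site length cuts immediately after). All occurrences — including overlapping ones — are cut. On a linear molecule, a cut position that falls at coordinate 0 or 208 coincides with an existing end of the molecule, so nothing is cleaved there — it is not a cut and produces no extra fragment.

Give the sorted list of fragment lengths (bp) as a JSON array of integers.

[8,24,50,126]

Per-enzyme occurrences:
  VbrVI (TGGT, off=2): starts [22, 30] → cuts [24, 32]
  HnxX (CTGGA, off=2): starts [80] → cuts [82]

Pooled cuts: [24, 32, 82]

Fragment lengths:
  [0,24): 24 bp
  [24,32): 8 bp
  [32,82): 50 bp
  [82,208): 126 bp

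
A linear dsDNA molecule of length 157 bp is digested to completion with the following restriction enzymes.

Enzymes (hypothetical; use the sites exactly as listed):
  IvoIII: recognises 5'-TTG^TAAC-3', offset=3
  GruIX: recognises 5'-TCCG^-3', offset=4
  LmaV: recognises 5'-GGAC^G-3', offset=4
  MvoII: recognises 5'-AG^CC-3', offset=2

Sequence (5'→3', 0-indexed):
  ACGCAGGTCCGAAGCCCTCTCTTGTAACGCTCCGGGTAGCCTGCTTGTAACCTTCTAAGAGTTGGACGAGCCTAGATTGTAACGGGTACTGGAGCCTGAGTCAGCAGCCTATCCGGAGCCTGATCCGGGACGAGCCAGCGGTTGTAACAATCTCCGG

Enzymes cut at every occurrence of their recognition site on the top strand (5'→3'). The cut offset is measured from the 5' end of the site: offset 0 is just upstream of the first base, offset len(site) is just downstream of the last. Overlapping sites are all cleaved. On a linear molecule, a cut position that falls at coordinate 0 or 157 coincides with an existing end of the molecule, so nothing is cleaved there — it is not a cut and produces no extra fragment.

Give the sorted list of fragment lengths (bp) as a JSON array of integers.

Scan for sites:
  IvoIII TTGTAAC/3: at [21, 44, 76, 141] ⇒ [24, 47, 79, 144]
  GruIX TCCG/4: at [7, 30, 111, 123, 152] ⇒ [11, 34, 115, 127, 156]
  LmaV GGACG/4: at [63, 127] ⇒ [67, 131]
  MvoII AGCC/2: at [12, 37, 68, 92, 105, 116, 132] ⇒ [14, 39, 70, 94, 107, 118, 134]

Pooled cuts: [11, 14, 24, 34, 39, 47, 67, 70, 79, 94, 107, 115, 118, 127, 131, 134, 144, 156]

Fragments:
  [0,11): 11 bp
  [11,14): 3 bp
  [14,24): 10 bp
  [24,34): 10 bp
  [34,39): 5 bp
  [39,47): 8 bp
  [47,67): 20 bp
  [67,70): 3 bp
  [70,79): 9 bp
  [79,94): 15 bp
  [94,107): 13 bp
  [107,115): 8 bp
  [115,118): 3 bp
  [118,127): 9 bp
  [127,131): 4 bp
  [131,134): 3 bp
  [134,144): 10 bp
  [144,156): 12 bp
  [156,157): 1 bp

[1,3,3,3,3,4,5,8,8,9,9,10,10,10,11,12,13,15,20]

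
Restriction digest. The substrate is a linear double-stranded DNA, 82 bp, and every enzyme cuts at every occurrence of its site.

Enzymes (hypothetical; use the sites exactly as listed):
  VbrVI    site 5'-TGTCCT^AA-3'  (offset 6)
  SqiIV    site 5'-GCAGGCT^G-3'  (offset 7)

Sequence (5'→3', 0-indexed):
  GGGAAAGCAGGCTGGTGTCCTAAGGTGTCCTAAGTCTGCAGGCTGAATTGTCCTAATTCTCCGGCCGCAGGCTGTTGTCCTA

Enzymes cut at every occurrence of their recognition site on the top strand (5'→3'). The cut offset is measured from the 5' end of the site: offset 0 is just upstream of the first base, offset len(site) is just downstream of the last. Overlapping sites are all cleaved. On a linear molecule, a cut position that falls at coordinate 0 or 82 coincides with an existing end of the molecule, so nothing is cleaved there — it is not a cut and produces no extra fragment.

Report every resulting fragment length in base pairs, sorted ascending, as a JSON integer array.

Per-enzyme occurrences:
  VbrVI TGTCCTAA/6: at [15, 25, 48] ⇒ [21, 31, 54]
  SqiIV GCAGGCTG/7: at [6, 37, 66] ⇒ [13, 44, 73]

Pooled cuts: [13, 21, 31, 44, 54, 73]

Fragment lengths:
  [0,13): 13 bp
  [13,21): 8 bp
  [21,31): 10 bp
  [31,44): 13 bp
  [44,54): 10 bp
  [54,73): 19 bp
  [73,82): 9 bp

[8,9,10,10,13,13,19]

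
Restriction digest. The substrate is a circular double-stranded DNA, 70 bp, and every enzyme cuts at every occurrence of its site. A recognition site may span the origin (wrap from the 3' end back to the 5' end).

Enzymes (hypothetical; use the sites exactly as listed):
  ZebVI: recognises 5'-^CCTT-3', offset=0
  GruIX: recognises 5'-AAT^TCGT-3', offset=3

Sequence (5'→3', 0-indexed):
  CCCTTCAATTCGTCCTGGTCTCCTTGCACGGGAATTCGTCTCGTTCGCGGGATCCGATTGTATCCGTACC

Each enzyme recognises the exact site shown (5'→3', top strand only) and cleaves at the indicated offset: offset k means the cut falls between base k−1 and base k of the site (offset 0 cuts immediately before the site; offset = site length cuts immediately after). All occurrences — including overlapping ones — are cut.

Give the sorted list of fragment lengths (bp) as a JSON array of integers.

[8,12,14,36]

Scan for sites:
  ZebVI CCTT/0: at [1, 21] ⇒ [1, 21]
  GruIX AATTCGT/3: at [6, 32] ⇒ [9, 35]

All cut coordinates (distinct, sorted): [1, 9, 21, 35]

Fragment lengths:
  1→9: 8 bp
  9→21: 12 bp
  21→35: 14 bp
  35→1 (wrap): 70-35+1 = 36 bp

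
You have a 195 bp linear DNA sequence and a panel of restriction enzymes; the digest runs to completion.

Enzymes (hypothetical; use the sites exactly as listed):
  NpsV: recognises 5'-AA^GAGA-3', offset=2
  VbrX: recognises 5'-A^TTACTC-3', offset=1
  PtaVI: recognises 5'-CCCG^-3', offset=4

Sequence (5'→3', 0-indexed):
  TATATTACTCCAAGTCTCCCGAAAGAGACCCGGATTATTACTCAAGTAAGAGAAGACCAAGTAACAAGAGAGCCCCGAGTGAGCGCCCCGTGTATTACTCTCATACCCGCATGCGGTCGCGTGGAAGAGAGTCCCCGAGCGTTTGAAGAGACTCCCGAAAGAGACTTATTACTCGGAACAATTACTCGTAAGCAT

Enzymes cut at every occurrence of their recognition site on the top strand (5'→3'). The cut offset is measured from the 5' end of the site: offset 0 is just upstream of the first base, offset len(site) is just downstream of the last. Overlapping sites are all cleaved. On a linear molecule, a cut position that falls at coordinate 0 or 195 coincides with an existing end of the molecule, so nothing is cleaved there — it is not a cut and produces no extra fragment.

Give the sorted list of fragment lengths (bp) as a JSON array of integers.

[3,3,4,4,5,8,8,10,10,10,11,12,13,13,14,15,17,17,18]

Scan for sites:
  NpsV (AAGAGA, off=2): starts [22, 47, 65, 124, 145, 158] → cuts [24, 49, 67, 126, 147, 160]
  VbrX (ATTACTC, off=1): starts [3, 36, 93, 167, 180] → cuts [4, 37, 94, 168, 181]
  PtaVI (CCCG, off=4): starts [17, 28, 73, 86, 105, 133, 153] → cuts [21, 32, 77, 90, 109, 137, 157]

All cut coordinates (distinct, sorted): [4, 21, 24, 32, 37, 49, 67, 77, 90, 94, 109, 126, 137, 147, 157, 160, 168, 181]

Fragments:
  [0,4): 4 bp
  [4,21): 17 bp
  [21,24): 3 bp
  [24,32): 8 bp
  [32,37): 5 bp
  [37,49): 12 bp
  [49,67): 18 bp
  [67,77): 10 bp
  [77,90): 13 bp
  [90,94): 4 bp
  [94,109): 15 bp
  [109,126): 17 bp
  [126,137): 11 bp
  [137,147): 10 bp
  [147,157): 10 bp
  [157,160): 3 bp
  [160,168): 8 bp
  [168,181): 13 bp
  [181,195): 14 bp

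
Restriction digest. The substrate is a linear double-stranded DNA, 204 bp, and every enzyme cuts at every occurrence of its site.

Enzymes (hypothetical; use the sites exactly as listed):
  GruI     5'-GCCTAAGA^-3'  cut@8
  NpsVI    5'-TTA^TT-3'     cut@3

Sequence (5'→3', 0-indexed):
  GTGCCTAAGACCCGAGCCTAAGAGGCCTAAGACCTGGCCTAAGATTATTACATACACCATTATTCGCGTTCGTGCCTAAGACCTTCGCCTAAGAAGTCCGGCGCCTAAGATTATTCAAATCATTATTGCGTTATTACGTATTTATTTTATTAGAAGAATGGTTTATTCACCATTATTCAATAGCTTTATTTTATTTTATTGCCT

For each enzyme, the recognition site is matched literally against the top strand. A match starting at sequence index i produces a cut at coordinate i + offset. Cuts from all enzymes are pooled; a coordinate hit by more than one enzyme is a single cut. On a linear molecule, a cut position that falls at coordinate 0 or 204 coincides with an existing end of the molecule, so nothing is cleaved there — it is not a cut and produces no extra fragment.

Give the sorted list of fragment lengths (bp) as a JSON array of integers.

[3,3,5,5,5,6,8,9,10,10,11,12,12,13,13,13,15,16,16,19]

Site scan:
  GruI GCCTAAGA/8: at [2, 15, 24, 36, 73, 86, 102] ⇒ [10, 23, 32, 44, 81, 94, 110]
  NpsVI TTATT/3: at [44, 59, 110, 122, 130, 141, 146, 162, 172, 185, 190, 195] ⇒ [47, 62, 113, 125, 133, 144, 149, 165, 175, 188, 193, 198]

Pooled cuts: [10, 23, 32, 44, 47, 62, 81, 94, 110, 113, 125, 133, 144, 149, 165, 175, 188, 193, 198]

Fragment lengths:
  [0,10): 10 bp
  [10,23): 13 bp
  [23,32): 9 bp
  [32,44): 12 bp
  [44,47): 3 bp
  [47,62): 15 bp
  [62,81): 19 bp
  [81,94): 13 bp
  [94,110): 16 bp
  [110,113): 3 bp
  [113,125): 12 bp
  [125,133): 8 bp
  [133,144): 11 bp
  [144,149): 5 bp
  [149,165): 16 bp
  [165,175): 10 bp
  [175,188): 13 bp
  [188,193): 5 bp
  [193,198): 5 bp
  [198,204): 6 bp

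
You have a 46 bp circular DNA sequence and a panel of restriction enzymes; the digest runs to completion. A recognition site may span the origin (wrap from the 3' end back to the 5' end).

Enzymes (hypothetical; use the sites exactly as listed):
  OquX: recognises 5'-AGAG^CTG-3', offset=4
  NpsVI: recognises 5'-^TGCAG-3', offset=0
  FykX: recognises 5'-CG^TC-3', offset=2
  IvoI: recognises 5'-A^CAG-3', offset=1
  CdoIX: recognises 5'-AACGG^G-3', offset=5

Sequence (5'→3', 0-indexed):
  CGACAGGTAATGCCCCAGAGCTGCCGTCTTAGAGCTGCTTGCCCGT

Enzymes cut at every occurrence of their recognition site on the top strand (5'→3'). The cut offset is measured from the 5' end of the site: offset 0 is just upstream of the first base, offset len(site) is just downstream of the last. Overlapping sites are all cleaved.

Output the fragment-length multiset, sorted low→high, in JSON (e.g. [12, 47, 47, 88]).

Scan for sites:
  OquX (AGAGCTG, off=4): starts [16, 30] → cuts [20, 34]
  NpsVI (TGCAG, off=0): no sites
  FykX (CGTC, off=2): starts [24, 43] → cuts [26, 45]
  IvoI (ACAG, off=1): starts [2] → cuts [3]
  CdoIX (AACGGG, off=5): no sites

All cut coordinates (distinct, sorted): [3, 20, 26, 34, 45]

Fragment lengths:
  3→20: 17 bp
  20→26: 6 bp
  26→34: 8 bp
  34→45: 11 bp
  45→3 (wrap): 46-45+3 = 4 bp

[4,6,8,11,17]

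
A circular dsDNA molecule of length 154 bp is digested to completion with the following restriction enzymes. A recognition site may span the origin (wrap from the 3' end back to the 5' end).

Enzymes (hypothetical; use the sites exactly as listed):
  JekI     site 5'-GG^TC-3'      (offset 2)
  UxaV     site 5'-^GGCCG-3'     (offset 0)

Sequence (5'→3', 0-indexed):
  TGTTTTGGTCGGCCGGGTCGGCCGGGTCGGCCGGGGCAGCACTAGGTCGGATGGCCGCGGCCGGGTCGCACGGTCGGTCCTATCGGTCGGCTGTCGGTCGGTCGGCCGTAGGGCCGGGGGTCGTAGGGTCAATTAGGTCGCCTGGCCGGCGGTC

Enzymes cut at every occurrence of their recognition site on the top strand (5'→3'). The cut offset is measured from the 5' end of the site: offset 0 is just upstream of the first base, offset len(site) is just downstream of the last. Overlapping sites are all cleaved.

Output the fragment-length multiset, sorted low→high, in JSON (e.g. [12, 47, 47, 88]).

Scan for sites:
  JekI GGTC/2: at [6, 15, 24, 44, 63, 71, 75, 84, 95, 99, 118, 126, 135, 150] ⇒ [8, 17, 26, 46, 65, 73, 77, 86, 97, 101, 120, 128, 137, 152]
  UxaV GGCCG/0: at [10, 19, 28, 52, 58, 103, 111, 143] ⇒ [10, 19, 28, 52, 58, 103, 111, 143]

All cut coordinates (distinct, sorted): [8, 10, 17, 19, 26, 28, 46, 52, 58, 65, 73, 77, 86, 97, 101, 103, 111, 120, 128, 137, 143, 152]

Fragments:
  8→10: 2 bp
  10→17: 7 bp
  17→19: 2 bp
  19→26: 7 bp
  26→28: 2 bp
  28→46: 18 bp
  46→52: 6 bp
  52→58: 6 bp
  58→65: 7 bp
  65→73: 8 bp
  73→77: 4 bp
  77→86: 9 bp
  86→97: 11 bp
  97→101: 4 bp
  101→103: 2 bp
  103→111: 8 bp
  111→120: 9 bp
  120→128: 8 bp
  128→137: 9 bp
  137→143: 6 bp
  143→152: 9 bp
  152→8 (wrap): 154-152+8 = 10 bp

[2,2,2,2,4,4,6,6,6,7,7,7,8,8,8,9,9,9,9,10,11,18]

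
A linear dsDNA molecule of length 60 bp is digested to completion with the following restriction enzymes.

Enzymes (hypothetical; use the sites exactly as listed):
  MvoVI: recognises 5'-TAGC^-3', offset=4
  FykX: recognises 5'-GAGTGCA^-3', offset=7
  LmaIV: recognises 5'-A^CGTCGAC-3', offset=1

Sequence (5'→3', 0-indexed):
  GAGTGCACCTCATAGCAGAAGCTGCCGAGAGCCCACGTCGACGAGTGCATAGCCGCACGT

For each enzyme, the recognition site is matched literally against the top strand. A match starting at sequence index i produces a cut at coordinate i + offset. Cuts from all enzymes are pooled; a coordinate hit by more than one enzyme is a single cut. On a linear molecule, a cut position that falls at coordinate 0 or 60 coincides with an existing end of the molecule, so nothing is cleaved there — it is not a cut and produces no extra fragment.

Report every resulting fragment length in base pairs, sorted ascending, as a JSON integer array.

Scan for sites:
  MvoVI (TAGC, off=4): starts [12, 49] → cuts [16, 53]
  FykX (GAGTGCA, off=7): starts [0, 42] → cuts [7, 49]
  LmaIV (ACGTCGAC, off=1): starts [34] → cuts [35]

All cut coordinates (distinct, sorted): [7, 16, 35, 49, 53]

Fragment lengths:
  [0,7): 7 bp
  [7,16): 9 bp
  [16,35): 19 bp
  [35,49): 14 bp
  [49,53): 4 bp
  [53,60): 7 bp

[4,7,7,9,14,19]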